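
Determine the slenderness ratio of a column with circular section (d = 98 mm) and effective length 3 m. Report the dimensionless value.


Radius of gyration r = d / 4 = 98 / 4 = 24.5 mm
L_eff = 3000.0 mm
Slenderness ratio = L / r = 3000.0 / 24.5 = 122.45 (dimensionless)

122.45 (dimensionless)


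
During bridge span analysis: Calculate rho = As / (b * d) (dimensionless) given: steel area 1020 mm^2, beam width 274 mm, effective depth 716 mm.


rho = As / (b * d)
= 1020 / (274 * 716)
= 1020 / 196184
= 0.005199 (dimensionless)

0.005199 (dimensionless)


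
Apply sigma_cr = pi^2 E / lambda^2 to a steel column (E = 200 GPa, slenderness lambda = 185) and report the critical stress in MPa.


sigma_cr = pi^2 * E / lambda^2
= 9.8696 * 200000.0 / 185^2
= 9.8696 * 200000.0 / 34225
= 57.6748 MPa

57.6748 MPa


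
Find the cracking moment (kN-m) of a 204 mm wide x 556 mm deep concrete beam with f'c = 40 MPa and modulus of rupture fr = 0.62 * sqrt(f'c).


fr = 0.62 * sqrt(40) = 0.62 * 6.3246 = 3.9212 MPa
I = 204 * 556^3 / 12 = 2921953472.0 mm^4
y_t = 278.0 mm
M_cr = fr * I / y_t = 3.9212 * 2921953472.0 / 278.0 N-mm
= 41.2145 kN-m

41.2145 kN-m


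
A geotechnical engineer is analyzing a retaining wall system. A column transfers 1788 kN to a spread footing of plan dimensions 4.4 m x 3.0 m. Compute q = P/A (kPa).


A = 4.4 * 3.0 = 13.2 m^2
q = P / A = 1788 / 13.2
= 135.4545 kPa

135.4545 kPa


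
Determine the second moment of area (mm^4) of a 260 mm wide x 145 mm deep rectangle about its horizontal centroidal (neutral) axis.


I = b * h^3 / 12
= 260 * 145^3 / 12
= 260 * 3048625 / 12
= 66053541.67 mm^4

66053541.67 mm^4


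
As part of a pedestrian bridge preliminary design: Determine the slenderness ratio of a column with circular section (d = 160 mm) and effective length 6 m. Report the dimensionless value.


Radius of gyration r = d / 4 = 160 / 4 = 40.0 mm
L_eff = 6000.0 mm
Slenderness ratio = L / r = 6000.0 / 40.0 = 150.0 (dimensionless)

150.0 (dimensionless)


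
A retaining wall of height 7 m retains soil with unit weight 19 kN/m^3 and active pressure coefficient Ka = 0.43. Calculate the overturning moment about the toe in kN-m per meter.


Pa = 0.5 * Ka * gamma * H^2
= 0.5 * 0.43 * 19 * 7^2
= 200.165 kN/m
Arm = H / 3 = 7 / 3 = 2.3333 m
Mo = Pa * arm = Pa * H / 3 = 200.165 * 7 / 3 = 467.0517 kN-m/m

467.0517 kN-m/m


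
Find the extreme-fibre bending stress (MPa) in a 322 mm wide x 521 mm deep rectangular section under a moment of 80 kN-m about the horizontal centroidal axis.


I = b * h^3 / 12 = 322 * 521^3 / 12 = 3794790420.17 mm^4
y = h / 2 = 521 / 2 = 260.5 mm
M = 80 kN-m = 80000000.0 N-mm
sigma = M * y / I = 80000000.0 * 260.5 / 3794790420.17
= 5.49 MPa

5.49 MPa


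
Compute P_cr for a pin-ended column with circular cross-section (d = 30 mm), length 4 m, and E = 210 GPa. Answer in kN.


I = pi * d^4 / 64 = 39760.78 mm^4
L = 4000.0 mm
P_cr = pi^2 * E * I / L^2
= 9.8696 * 210000.0 * 39760.78 / 4000.0^2
= 5150.55 N = 5.1506 kN

5.1506 kN


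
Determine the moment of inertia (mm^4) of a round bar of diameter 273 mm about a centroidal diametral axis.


r = d / 2 = 273 / 2 = 136.5 mm
I = pi * r^4 / 4 = pi * 136.5^4 / 4
= 272659407.65 mm^4

272659407.65 mm^4


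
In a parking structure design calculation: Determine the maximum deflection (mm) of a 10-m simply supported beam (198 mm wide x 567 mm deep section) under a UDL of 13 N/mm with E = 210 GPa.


I = 198 * 567^3 / 12 = 3007690339.5 mm^4
L = 10000.0 mm, w = 13 N/mm, E = 210000.0 MPa
delta = 5 * w * L^4 / (384 * E * I)
= 5 * 13 * 10000.0^4 / (384 * 210000.0 * 3007690339.5)
= 2.68 mm

2.68 mm


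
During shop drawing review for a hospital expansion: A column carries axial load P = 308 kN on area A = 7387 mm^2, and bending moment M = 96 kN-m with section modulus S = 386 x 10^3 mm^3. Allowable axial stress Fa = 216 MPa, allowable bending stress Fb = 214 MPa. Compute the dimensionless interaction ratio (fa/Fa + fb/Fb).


f_a = P / A = 308000.0 / 7387 = 41.6949 MPa
f_b = M / S = 96000000.0 / 386000.0 = 248.7047 MPa
Ratio = f_a / Fa + f_b / Fb
= 41.6949 / 216 + 248.7047 / 214
= 1.3552 (dimensionless)

1.3552 (dimensionless)


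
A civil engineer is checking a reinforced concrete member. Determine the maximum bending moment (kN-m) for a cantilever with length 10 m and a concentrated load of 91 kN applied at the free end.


For a cantilever with a point load at the free end:
M_max = P * L = 91 * 10 = 910 kN-m

910 kN-m


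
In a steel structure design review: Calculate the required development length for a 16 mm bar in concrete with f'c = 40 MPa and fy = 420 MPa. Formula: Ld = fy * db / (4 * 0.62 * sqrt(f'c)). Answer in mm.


Ld = (fy * db) / (4 * 0.62 * sqrt(f'c))
= (420 * 16) / (4 * 0.62 * sqrt(40))
= 6720 / 15.6849
= 428.44 mm

428.44 mm


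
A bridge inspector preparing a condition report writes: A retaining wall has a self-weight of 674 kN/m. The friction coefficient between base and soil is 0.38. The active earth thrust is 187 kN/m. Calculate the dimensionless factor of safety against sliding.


Resisting force = mu * W = 0.38 * 674 = 256.12 kN/m
FOS = Resisting / Driving = 256.12 / 187
= 1.3696 (dimensionless)

1.3696 (dimensionless)


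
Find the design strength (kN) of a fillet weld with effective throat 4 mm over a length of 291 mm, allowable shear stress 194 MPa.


Strength = throat * length * allowable stress
= 4 * 291 * 194 N
= 225816 N
= 225.82 kN

225.82 kN


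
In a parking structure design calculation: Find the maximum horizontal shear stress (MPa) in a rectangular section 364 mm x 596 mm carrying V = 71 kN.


A = b * h = 364 * 596 = 216944 mm^2
V = 71 kN = 71000.0 N
tau_max = 1.5 * V / A = 1.5 * 71000.0 / 216944
= 0.4909 MPa

0.4909 MPa


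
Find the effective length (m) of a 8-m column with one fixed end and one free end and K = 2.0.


L_eff = K * L
= 2.0 * 8
= 16.0 m

16.0 m


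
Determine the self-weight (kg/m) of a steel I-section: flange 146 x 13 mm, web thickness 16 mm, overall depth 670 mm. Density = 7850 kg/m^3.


A_flanges = 2 * 146 * 13 = 3796 mm^2
A_web = (670 - 2 * 13) * 16 = 10304 mm^2
A_total = 3796 + 10304 = 14100 mm^2 = 0.014100 m^2
Weight = rho * A = 7850 * 0.014100 = 110.685 kg/m

110.685 kg/m


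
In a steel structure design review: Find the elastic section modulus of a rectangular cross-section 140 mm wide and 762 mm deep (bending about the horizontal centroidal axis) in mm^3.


S = b * h^2 / 6
= 140 * 762^2 / 6
= 140 * 580644 / 6
= 13548360.0 mm^3

13548360.0 mm^3


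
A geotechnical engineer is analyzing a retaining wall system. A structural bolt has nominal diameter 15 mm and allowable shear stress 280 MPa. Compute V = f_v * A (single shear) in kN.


A = pi * d^2 / 4 = pi * 15^2 / 4 = 176.7146 mm^2
V = f_v * A / 1000 = 280 * 176.7146 / 1000
= 49.4801 kN

49.4801 kN


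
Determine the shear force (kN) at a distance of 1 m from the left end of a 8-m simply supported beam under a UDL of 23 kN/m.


R_A = w * L / 2 = 23 * 8 / 2 = 92.0 kN
V(x) = R_A - w * x = 92.0 - 23 * 1
= 69.0 kN

69.0 kN


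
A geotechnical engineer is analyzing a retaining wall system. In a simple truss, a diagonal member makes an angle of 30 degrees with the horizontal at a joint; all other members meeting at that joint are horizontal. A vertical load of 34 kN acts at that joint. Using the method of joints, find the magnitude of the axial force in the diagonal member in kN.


At the joint, only the diagonal has a vertical component, so vertical equilibrium gives:
F * sin(30) = 34
F = 34 / sin(30)
= 34 / 0.5
= 68.0 kN

68.0 kN


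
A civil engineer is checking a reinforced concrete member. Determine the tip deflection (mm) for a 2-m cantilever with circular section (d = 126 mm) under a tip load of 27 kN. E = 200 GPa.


I = pi * d^4 / 64 = pi * 126^4 / 64 = 12372346.64 mm^4
L = 2000.0 mm, P = 27000.0 N, E = 200000.0 MPa
delta = P * L^3 / (3 * E * I)
= 27000.0 * 2000.0^3 / (3 * 200000.0 * 12372346.64)
= 29.0971 mm

29.0971 mm


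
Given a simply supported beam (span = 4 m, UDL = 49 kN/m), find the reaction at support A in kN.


Total load = w * L = 49 * 4 = 196 kN
By symmetry, each reaction R = total / 2 = 196 / 2 = 98.0 kN

98.0 kN


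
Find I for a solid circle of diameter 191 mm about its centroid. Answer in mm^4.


r = d / 2 = 191 / 2 = 95.5 mm
I = pi * r^4 / 4 = pi * 95.5^4 / 4
= 65328602.47 mm^4

65328602.47 mm^4


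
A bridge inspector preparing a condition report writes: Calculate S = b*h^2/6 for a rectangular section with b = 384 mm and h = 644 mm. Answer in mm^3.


S = b * h^2 / 6
= 384 * 644^2 / 6
= 384 * 414736 / 6
= 26543104.0 mm^3

26543104.0 mm^3


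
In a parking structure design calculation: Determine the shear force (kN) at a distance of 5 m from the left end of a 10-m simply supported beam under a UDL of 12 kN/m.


R_A = w * L / 2 = 12 * 10 / 2 = 60.0 kN
V(x) = R_A - w * x = 60.0 - 12 * 5
= 0.0 kN

0.0 kN


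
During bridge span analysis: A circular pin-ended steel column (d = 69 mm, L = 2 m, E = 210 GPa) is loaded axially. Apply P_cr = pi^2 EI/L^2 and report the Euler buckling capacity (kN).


I = pi * d^4 / 64 = 1112669.7 mm^4
L = 2000.0 mm
P_cr = pi^2 * E * I / L^2
= 9.8696 * 210000.0 * 1112669.7 / 2000.0^2
= 576534.51 N = 576.5345 kN

576.5345 kN


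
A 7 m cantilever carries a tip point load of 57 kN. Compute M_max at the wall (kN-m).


For a cantilever with a point load at the free end:
M_max = P * L = 57 * 7 = 399 kN-m

399 kN-m


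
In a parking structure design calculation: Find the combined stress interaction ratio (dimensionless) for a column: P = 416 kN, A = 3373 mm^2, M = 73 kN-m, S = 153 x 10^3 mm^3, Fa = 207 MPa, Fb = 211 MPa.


f_a = P / A = 416000.0 / 3373 = 123.3323 MPa
f_b = M / S = 73000000.0 / 153000.0 = 477.1242 MPa
Ratio = f_a / Fa + f_b / Fb
= 123.3323 / 207 + 477.1242 / 211
= 2.8571 (dimensionless)

2.8571 (dimensionless)


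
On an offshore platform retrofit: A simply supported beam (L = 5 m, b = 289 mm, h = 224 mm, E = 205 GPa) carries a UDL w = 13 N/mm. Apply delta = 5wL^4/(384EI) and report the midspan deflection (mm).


I = 289 * 224^3 / 12 = 270682794.67 mm^4
L = 5000.0 mm, w = 13 N/mm, E = 205000.0 MPa
delta = 5 * w * L^4 / (384 * E * I)
= 5 * 13 * 5000.0^4 / (384 * 205000.0 * 270682794.67)
= 1.9065 mm

1.9065 mm


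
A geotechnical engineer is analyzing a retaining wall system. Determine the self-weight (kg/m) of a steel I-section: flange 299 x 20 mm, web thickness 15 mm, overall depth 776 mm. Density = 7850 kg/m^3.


A_flanges = 2 * 299 * 20 = 11960 mm^2
A_web = (776 - 2 * 20) * 15 = 11040 mm^2
A_total = 11960 + 11040 = 23000 mm^2 = 0.023000 m^2
Weight = rho * A = 7850 * 0.023000 = 180.55 kg/m

180.55 kg/m


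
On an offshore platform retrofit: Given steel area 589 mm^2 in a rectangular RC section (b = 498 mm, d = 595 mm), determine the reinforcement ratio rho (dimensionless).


rho = As / (b * d)
= 589 / (498 * 595)
= 589 / 296310
= 0.001988 (dimensionless)

0.001988 (dimensionless)


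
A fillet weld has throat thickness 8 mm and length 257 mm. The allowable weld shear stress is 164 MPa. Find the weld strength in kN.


Strength = throat * length * allowable stress
= 8 * 257 * 164 N
= 337184 N
= 337.18 kN

337.18 kN


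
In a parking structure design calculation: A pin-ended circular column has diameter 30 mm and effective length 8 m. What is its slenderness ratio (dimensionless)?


Radius of gyration r = d / 4 = 30 / 4 = 7.5 mm
L_eff = 8000.0 mm
Slenderness ratio = L / r = 8000.0 / 7.5 = 1066.67 (dimensionless)

1066.67 (dimensionless)


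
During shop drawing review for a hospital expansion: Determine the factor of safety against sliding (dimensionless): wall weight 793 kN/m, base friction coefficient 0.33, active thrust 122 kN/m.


Resisting force = mu * W = 0.33 * 793 = 261.69 kN/m
FOS = Resisting / Driving = 261.69 / 122
= 2.145 (dimensionless)

2.145 (dimensionless)


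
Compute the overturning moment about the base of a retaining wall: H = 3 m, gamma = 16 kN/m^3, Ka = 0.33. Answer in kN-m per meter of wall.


Pa = 0.5 * Ka * gamma * H^2
= 0.5 * 0.33 * 16 * 3^2
= 23.76 kN/m
Arm = H / 3 = 3 / 3 = 1.0 m
Mo = Pa * arm = Pa * H / 3 = 23.76 * 3 / 3 = 23.76 kN-m/m

23.76 kN-m/m


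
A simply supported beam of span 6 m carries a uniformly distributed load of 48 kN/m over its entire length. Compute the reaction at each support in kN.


Total load = w * L = 48 * 6 = 288 kN
By symmetry, each reaction R = total / 2 = 288 / 2 = 144.0 kN

144.0 kN


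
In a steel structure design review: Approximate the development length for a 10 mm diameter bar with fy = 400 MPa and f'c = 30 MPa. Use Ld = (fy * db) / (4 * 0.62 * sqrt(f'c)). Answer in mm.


Ld = (fy * db) / (4 * 0.62 * sqrt(f'c))
= (400 * 10) / (4 * 0.62 * sqrt(30))
= 4000 / 13.5835
= 294.47 mm

294.47 mm


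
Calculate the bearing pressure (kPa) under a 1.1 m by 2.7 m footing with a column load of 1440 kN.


A = 1.1 * 2.7 = 2.97 m^2
q = P / A = 1440 / 2.97
= 484.8485 kPa

484.8485 kPa


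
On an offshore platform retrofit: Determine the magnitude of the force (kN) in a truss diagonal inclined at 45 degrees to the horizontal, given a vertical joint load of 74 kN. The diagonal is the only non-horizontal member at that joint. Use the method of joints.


At the joint, only the diagonal has a vertical component, so vertical equilibrium gives:
F * sin(45) = 74
F = 74 / sin(45)
= 74 / 0.707107
= 104.65 kN

104.65 kN


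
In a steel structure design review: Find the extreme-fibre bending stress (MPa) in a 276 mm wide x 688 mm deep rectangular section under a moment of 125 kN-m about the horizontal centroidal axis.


I = b * h^3 / 12 = 276 * 688^3 / 12 = 7490195456.0 mm^4
y = h / 2 = 688 / 2 = 344.0 mm
M = 125 kN-m = 125000000.0 N-mm
sigma = M * y / I = 125000000.0 * 344.0 / 7490195456.0
= 5.74 MPa

5.74 MPa


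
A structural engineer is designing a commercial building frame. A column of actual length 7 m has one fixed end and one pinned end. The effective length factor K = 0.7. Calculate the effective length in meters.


L_eff = K * L
= 0.7 * 7
= 4.9 m

4.9 m


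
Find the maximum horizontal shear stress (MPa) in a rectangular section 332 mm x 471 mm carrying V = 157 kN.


A = b * h = 332 * 471 = 156372 mm^2
V = 157 kN = 157000.0 N
tau_max = 1.5 * V / A = 1.5 * 157000.0 / 156372
= 1.506 MPa

1.506 MPa


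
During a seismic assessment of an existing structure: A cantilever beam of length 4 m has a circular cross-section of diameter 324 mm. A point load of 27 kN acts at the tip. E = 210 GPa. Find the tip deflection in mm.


I = pi * d^4 / 64 = pi * 324^4 / 64 = 540941049.82 mm^4
L = 4000.0 mm, P = 27000.0 N, E = 210000.0 MPa
delta = P * L^3 / (3 * E * I)
= 27000.0 * 4000.0^3 / (3 * 210000.0 * 540941049.82)
= 5.0705 mm

5.0705 mm


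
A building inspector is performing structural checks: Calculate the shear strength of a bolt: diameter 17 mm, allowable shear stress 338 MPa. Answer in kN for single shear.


A = pi * d^2 / 4 = pi * 17^2 / 4 = 226.9801 mm^2
V = f_v * A / 1000 = 338 * 226.9801 / 1000
= 76.7193 kN

76.7193 kN


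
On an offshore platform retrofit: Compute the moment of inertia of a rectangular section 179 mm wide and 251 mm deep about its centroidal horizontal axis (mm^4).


I = b * h^3 / 12
= 179 * 251^3 / 12
= 179 * 15813251 / 12
= 235880994.08 mm^4

235880994.08 mm^4


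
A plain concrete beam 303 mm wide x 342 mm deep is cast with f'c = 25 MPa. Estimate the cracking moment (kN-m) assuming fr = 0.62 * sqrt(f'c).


fr = 0.62 * sqrt(25) = 0.62 * 5.0 = 3.1 MPa
I = 303 * 342^3 / 12 = 1010042622.0 mm^4
y_t = 171.0 mm
M_cr = fr * I / y_t = 3.1 * 1010042622.0 / 171.0 N-mm
= 18.3107 kN-m

18.3107 kN-m


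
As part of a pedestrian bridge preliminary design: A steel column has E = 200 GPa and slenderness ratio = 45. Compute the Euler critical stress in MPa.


sigma_cr = pi^2 * E / lambda^2
= 9.8696 * 200000.0 / 45^2
= 9.8696 * 200000.0 / 2025
= 974.7757 MPa

974.7757 MPa


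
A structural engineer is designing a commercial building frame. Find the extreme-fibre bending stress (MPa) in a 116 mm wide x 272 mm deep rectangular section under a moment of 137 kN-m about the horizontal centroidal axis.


I = b * h^3 / 12 = 116 * 272^3 / 12 = 194528597.33 mm^4
y = h / 2 = 272 / 2 = 136.0 mm
M = 137 kN-m = 137000000.0 N-mm
sigma = M * y / I = 137000000.0 * 136.0 / 194528597.33
= 95.78 MPa

95.78 MPa


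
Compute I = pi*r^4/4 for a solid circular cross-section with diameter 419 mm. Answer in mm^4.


r = d / 2 = 419 / 2 = 209.5 mm
I = pi * r^4 / 4 = pi * 209.5^4 / 4
= 1512954929.05 mm^4

1512954929.05 mm^4


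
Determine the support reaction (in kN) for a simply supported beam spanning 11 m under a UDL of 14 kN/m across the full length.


Total load = w * L = 14 * 11 = 154 kN
By symmetry, each reaction R = total / 2 = 154 / 2 = 77.0 kN

77.0 kN


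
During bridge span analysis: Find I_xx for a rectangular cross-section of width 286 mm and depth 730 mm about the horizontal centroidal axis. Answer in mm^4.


I = b * h^3 / 12
= 286 * 730^3 / 12
= 286 * 389017000 / 12
= 9271571833.33 mm^4

9271571833.33 mm^4


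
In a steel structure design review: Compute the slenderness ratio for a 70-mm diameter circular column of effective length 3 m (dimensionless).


Radius of gyration r = d / 4 = 70 / 4 = 17.5 mm
L_eff = 3000.0 mm
Slenderness ratio = L / r = 3000.0 / 17.5 = 171.43 (dimensionless)

171.43 (dimensionless)


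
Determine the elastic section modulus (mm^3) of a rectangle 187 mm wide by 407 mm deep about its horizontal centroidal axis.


S = b * h^2 / 6
= 187 * 407^2 / 6
= 187 * 165649 / 6
= 5162727.17 mm^3

5162727.17 mm^3


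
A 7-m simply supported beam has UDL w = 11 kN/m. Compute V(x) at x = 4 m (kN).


R_A = w * L / 2 = 11 * 7 / 2 = 38.5 kN
V(x) = R_A - w * x = 38.5 - 11 * 4
= -5.5 kN

-5.5 kN


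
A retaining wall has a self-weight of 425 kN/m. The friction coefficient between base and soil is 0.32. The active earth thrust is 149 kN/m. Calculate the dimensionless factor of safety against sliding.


Resisting force = mu * W = 0.32 * 425 = 136.0 kN/m
FOS = Resisting / Driving = 136.0 / 149
= 0.9128 (dimensionless)

0.9128 (dimensionless)


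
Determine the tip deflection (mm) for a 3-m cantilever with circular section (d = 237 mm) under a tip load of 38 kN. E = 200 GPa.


I = pi * d^4 / 64 = pi * 237^4 / 64 = 154868568.04 mm^4
L = 3000.0 mm, P = 38000.0 N, E = 200000.0 MPa
delta = P * L^3 / (3 * E * I)
= 38000.0 * 3000.0^3 / (3 * 200000.0 * 154868568.04)
= 11.0416 mm

11.0416 mm


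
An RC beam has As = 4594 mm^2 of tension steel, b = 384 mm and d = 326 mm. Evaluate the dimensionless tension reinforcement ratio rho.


rho = As / (b * d)
= 4594 / (384 * 326)
= 4594 / 125184
= 0.036698 (dimensionless)

0.036698 (dimensionless)


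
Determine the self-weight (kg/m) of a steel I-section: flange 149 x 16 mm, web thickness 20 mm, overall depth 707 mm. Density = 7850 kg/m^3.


A_flanges = 2 * 149 * 16 = 4768 mm^2
A_web = (707 - 2 * 16) * 20 = 13500 mm^2
A_total = 4768 + 13500 = 18268 mm^2 = 0.018268 m^2
Weight = rho * A = 7850 * 0.018268 = 143.4038 kg/m

143.4038 kg/m


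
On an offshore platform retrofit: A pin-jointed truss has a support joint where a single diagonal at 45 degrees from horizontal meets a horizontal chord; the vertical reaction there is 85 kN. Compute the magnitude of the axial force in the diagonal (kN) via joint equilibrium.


At the joint, only the diagonal has a vertical component, so vertical equilibrium gives:
F * sin(45) = 85
F = 85 / sin(45)
= 85 / 0.707107
= 120.21 kN

120.21 kN


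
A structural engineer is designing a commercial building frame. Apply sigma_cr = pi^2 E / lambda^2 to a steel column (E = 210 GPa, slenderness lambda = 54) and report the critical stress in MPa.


sigma_cr = pi^2 * E / lambda^2
= 9.8696 * 210000.0 / 54^2
= 9.8696 * 210000.0 / 2916
= 710.774 MPa

710.774 MPa


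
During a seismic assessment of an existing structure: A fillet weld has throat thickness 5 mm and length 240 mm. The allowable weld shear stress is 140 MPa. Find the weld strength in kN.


Strength = throat * length * allowable stress
= 5 * 240 * 140 N
= 168000 N
= 168.0 kN

168.0 kN


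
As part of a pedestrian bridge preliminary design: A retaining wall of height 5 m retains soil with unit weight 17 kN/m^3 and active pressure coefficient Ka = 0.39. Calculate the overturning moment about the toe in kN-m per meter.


Pa = 0.5 * Ka * gamma * H^2
= 0.5 * 0.39 * 17 * 5^2
= 82.875 kN/m
Arm = H / 3 = 5 / 3 = 1.6667 m
Mo = Pa * arm = Pa * H / 3 = 82.875 * 5 / 3 = 138.125 kN-m/m

138.125 kN-m/m


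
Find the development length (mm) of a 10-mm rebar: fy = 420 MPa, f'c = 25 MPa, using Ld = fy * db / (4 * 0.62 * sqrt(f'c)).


Ld = (fy * db) / (4 * 0.62 * sqrt(f'c))
= (420 * 10) / (4 * 0.62 * sqrt(25))
= 4200 / 12.4
= 338.71 mm

338.71 mm


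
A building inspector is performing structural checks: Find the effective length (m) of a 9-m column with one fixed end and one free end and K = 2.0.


L_eff = K * L
= 2.0 * 9
= 18.0 m

18.0 m


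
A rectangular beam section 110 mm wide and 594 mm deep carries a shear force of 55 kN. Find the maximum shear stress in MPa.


A = b * h = 110 * 594 = 65340 mm^2
V = 55 kN = 55000.0 N
tau_max = 1.5 * V / A = 1.5 * 55000.0 / 65340
= 1.2626 MPa

1.2626 MPa


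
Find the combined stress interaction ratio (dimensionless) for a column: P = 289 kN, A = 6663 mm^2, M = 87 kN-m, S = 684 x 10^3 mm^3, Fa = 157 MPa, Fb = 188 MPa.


f_a = P / A = 289000.0 / 6663 = 43.3739 MPa
f_b = M / S = 87000000.0 / 684000.0 = 127.193 MPa
Ratio = f_a / Fa + f_b / Fb
= 43.3739 / 157 + 127.193 / 188
= 0.9528 (dimensionless)

0.9528 (dimensionless)


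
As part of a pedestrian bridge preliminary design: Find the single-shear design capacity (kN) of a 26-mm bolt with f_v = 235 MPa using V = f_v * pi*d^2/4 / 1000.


A = pi * d^2 / 4 = pi * 26^2 / 4 = 530.9292 mm^2
V = f_v * A / 1000 = 235 * 530.9292 / 1000
= 124.7684 kN

124.7684 kN


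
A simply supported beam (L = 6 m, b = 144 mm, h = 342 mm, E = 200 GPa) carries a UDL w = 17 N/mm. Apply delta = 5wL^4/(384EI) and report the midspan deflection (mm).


I = 144 * 342^3 / 12 = 480020256.0 mm^4
L = 6000.0 mm, w = 17 N/mm, E = 200000.0 MPa
delta = 5 * w * L^4 / (384 * E * I)
= 5 * 17 * 6000.0^4 / (384 * 200000.0 * 480020256.0)
= 2.9882 mm

2.9882 mm


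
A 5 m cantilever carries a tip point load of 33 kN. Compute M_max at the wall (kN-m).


For a cantilever with a point load at the free end:
M_max = P * L = 33 * 5 = 165 kN-m

165 kN-m


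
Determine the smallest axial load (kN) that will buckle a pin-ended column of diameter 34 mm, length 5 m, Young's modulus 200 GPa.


I = pi * d^4 / 64 = 65597.24 mm^4
L = 5000.0 mm
P_cr = pi^2 * E * I / L^2
= 9.8696 * 200000.0 * 65597.24 / 5000.0^2
= 5179.35 N = 5.1794 kN

5.1794 kN


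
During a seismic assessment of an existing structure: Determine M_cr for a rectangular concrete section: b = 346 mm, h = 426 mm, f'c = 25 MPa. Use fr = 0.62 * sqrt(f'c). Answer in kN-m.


fr = 0.62 * sqrt(25) = 0.62 * 5.0 = 3.1 MPa
I = 346 * 426^3 / 12 = 2229069708.0 mm^4
y_t = 213.0 mm
M_cr = fr * I / y_t = 3.1 * 2229069708.0 / 213.0 N-mm
= 32.4419 kN-m

32.4419 kN-m


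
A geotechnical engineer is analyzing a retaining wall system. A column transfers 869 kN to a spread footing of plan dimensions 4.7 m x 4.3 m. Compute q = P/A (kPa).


A = 4.7 * 4.3 = 20.21 m^2
q = P / A = 869 / 20.21
= 42.9985 kPa

42.9985 kPa


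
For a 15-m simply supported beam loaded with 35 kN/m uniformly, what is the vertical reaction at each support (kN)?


Total load = w * L = 35 * 15 = 525 kN
By symmetry, each reaction R = total / 2 = 525 / 2 = 262.5 kN

262.5 kN


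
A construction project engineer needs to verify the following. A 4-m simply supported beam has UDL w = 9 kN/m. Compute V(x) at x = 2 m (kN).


R_A = w * L / 2 = 9 * 4 / 2 = 18.0 kN
V(x) = R_A - w * x = 18.0 - 9 * 2
= 0.0 kN

0.0 kN


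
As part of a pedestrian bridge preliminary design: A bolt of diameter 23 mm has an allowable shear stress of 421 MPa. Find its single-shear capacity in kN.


A = pi * d^2 / 4 = pi * 23^2 / 4 = 415.4756 mm^2
V = f_v * A / 1000 = 421 * 415.4756 / 1000
= 174.9152 kN

174.9152 kN


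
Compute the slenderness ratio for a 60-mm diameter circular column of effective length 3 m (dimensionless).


Radius of gyration r = d / 4 = 60 / 4 = 15.0 mm
L_eff = 3000.0 mm
Slenderness ratio = L / r = 3000.0 / 15.0 = 200.0 (dimensionless)

200.0 (dimensionless)


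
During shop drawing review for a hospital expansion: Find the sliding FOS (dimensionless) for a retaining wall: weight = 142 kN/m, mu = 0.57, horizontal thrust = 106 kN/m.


Resisting force = mu * W = 0.57 * 142 = 80.94 kN/m
FOS = Resisting / Driving = 80.94 / 106
= 0.7636 (dimensionless)

0.7636 (dimensionless)


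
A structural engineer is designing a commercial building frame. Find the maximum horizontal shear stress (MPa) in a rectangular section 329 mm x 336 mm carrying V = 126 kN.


A = b * h = 329 * 336 = 110544 mm^2
V = 126 kN = 126000.0 N
tau_max = 1.5 * V / A = 1.5 * 126000.0 / 110544
= 1.7097 MPa

1.7097 MPa


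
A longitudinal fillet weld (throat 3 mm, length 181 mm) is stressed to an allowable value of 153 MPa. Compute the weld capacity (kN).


Strength = throat * length * allowable stress
= 3 * 181 * 153 N
= 83079 N
= 83.08 kN

83.08 kN


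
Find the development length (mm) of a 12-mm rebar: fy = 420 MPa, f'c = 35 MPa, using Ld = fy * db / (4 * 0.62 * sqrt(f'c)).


Ld = (fy * db) / (4 * 0.62 * sqrt(f'c))
= (420 * 12) / (4 * 0.62 * sqrt(35))
= 5040 / 14.6719
= 343.51 mm

343.51 mm


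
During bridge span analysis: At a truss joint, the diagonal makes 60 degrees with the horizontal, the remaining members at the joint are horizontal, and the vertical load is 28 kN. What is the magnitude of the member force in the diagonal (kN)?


At the joint, only the diagonal has a vertical component, so vertical equilibrium gives:
F * sin(60) = 28
F = 28 / sin(60)
= 28 / 0.866025
= 32.33 kN

32.33 kN


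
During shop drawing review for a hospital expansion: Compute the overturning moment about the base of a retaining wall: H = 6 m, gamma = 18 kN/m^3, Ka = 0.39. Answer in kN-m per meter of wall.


Pa = 0.5 * Ka * gamma * H^2
= 0.5 * 0.39 * 18 * 6^2
= 126.36 kN/m
Arm = H / 3 = 6 / 3 = 2.0 m
Mo = Pa * arm = Pa * H / 3 = 126.36 * 6 / 3 = 252.72 kN-m/m

252.72 kN-m/m


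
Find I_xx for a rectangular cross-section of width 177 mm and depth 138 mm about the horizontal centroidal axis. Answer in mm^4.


I = b * h^3 / 12
= 177 * 138^3 / 12
= 177 * 2628072 / 12
= 38764062.0 mm^4

38764062.0 mm^4


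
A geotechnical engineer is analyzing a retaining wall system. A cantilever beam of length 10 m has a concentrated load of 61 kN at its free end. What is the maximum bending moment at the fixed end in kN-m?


For a cantilever with a point load at the free end:
M_max = P * L = 61 * 10 = 610 kN-m

610 kN-m


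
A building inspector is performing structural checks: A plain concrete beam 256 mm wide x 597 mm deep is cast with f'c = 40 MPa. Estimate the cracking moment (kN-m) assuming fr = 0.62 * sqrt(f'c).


fr = 0.62 * sqrt(40) = 0.62 * 6.3246 = 3.9212 MPa
I = 256 * 597^3 / 12 = 4539225024.0 mm^4
y_t = 298.5 mm
M_cr = fr * I / y_t = 3.9212 * 4539225024.0 / 298.5 N-mm
= 59.6292 kN-m

59.6292 kN-m


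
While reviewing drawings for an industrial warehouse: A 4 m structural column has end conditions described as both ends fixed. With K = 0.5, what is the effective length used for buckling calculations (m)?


L_eff = K * L
= 0.5 * 4
= 2.0 m

2.0 m


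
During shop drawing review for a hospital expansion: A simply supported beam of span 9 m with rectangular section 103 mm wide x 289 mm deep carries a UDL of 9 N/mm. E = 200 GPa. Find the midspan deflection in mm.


I = 103 * 289^3 / 12 = 207180800.58 mm^4
L = 9000.0 mm, w = 9 N/mm, E = 200000.0 MPa
delta = 5 * w * L^4 / (384 * E * I)
= 5 * 9 * 9000.0^4 / (384 * 200000.0 * 207180800.58)
= 18.5555 mm

18.5555 mm


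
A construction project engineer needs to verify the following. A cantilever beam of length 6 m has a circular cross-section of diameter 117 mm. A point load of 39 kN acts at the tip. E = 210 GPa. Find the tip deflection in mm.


I = pi * d^4 / 64 = pi * 117^4 / 64 = 9198422.33 mm^4
L = 6000.0 mm, P = 39000.0 N, E = 210000.0 MPa
delta = P * L^3 / (3 * E * I)
= 39000.0 * 6000.0^3 / (3 * 210000.0 * 9198422.33)
= 1453.6654 mm

1453.6654 mm


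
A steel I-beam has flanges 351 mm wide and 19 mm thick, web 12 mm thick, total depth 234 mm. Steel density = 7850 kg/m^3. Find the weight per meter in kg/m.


A_flanges = 2 * 351 * 19 = 13338 mm^2
A_web = (234 - 2 * 19) * 12 = 2352 mm^2
A_total = 13338 + 2352 = 15690 mm^2 = 0.015690 m^2
Weight = rho * A = 7850 * 0.015690 = 123.1665 kg/m

123.1665 kg/m


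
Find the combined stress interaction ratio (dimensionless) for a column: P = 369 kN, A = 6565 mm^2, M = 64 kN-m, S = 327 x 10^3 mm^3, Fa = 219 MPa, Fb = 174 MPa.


f_a = P / A = 369000.0 / 6565 = 56.2072 MPa
f_b = M / S = 64000000.0 / 327000.0 = 195.7187 MPa
Ratio = f_a / Fa + f_b / Fb
= 56.2072 / 219 + 195.7187 / 174
= 1.3815 (dimensionless)

1.3815 (dimensionless)


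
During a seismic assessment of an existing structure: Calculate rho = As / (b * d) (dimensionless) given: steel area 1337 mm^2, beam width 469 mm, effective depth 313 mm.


rho = As / (b * d)
= 1337 / (469 * 313)
= 1337 / 146797
= 0.009108 (dimensionless)

0.009108 (dimensionless)


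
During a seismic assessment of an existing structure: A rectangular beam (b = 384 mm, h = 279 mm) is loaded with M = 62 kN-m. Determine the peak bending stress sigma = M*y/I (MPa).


I = b * h^3 / 12 = 384 * 279^3 / 12 = 694964448.0 mm^4
y = h / 2 = 279 / 2 = 139.5 mm
M = 62 kN-m = 62000000.0 N-mm
sigma = M * y / I = 62000000.0 * 139.5 / 694964448.0
= 12.45 MPa

12.45 MPa


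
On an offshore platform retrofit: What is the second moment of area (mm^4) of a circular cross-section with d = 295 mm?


r = d / 2 = 295 / 2 = 147.5 mm
I = pi * r^4 / 4 = pi * 147.5^4 / 4
= 371755979.48 mm^4

371755979.48 mm^4


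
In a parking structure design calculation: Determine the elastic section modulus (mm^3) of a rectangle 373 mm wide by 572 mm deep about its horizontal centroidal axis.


S = b * h^2 / 6
= 373 * 572^2 / 6
= 373 * 327184 / 6
= 20339938.67 mm^3

20339938.67 mm^3


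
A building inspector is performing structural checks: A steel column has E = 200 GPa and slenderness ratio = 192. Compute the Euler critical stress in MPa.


sigma_cr = pi^2 * E / lambda^2
= 9.8696 * 200000.0 / 192^2
= 9.8696 * 200000.0 / 36864
= 53.546 MPa

53.546 MPa


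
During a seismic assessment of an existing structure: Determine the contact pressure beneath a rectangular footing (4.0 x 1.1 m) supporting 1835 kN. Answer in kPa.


A = 4.0 * 1.1 = 4.4 m^2
q = P / A = 1835 / 4.4
= 417.0455 kPa

417.0455 kPa


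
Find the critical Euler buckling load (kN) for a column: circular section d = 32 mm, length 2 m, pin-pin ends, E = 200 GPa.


I = pi * d^4 / 64 = 51471.85 mm^4
L = 2000.0 mm
P_cr = pi^2 * E * I / L^2
= 9.8696 * 200000.0 * 51471.85 / 2000.0^2
= 25400.34 N = 25.4003 kN

25.4003 kN


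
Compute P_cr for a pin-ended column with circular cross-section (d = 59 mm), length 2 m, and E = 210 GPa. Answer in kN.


I = pi * d^4 / 64 = 594809.57 mm^4
L = 2000.0 mm
P_cr = pi^2 * E * I / L^2
= 9.8696 * 210000.0 * 594809.57 / 2000.0^2
= 308203.09 N = 308.2031 kN

308.2031 kN


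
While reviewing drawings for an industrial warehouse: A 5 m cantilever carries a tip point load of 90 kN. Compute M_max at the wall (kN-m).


For a cantilever with a point load at the free end:
M_max = P * L = 90 * 5 = 450 kN-m

450 kN-m


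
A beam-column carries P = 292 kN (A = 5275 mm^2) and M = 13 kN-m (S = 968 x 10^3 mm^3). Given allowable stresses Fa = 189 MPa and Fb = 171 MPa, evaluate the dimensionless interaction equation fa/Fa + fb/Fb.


f_a = P / A = 292000.0 / 5275 = 55.3555 MPa
f_b = M / S = 13000000.0 / 968000.0 = 13.4298 MPa
Ratio = f_a / Fa + f_b / Fb
= 55.3555 / 189 + 13.4298 / 171
= 0.3714 (dimensionless)

0.3714 (dimensionless)


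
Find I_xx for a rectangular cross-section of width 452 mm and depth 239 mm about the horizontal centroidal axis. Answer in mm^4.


I = b * h^3 / 12
= 452 * 239^3 / 12
= 452 * 13651919 / 12
= 514222282.33 mm^4

514222282.33 mm^4


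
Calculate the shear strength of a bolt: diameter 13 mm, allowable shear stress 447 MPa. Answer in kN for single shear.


A = pi * d^2 / 4 = pi * 13^2 / 4 = 132.7323 mm^2
V = f_v * A / 1000 = 447 * 132.7323 / 1000
= 59.3313 kN

59.3313 kN


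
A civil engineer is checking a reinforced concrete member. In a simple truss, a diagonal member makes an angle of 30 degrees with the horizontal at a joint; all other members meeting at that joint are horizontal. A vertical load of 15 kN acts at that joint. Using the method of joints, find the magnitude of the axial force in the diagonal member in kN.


At the joint, only the diagonal has a vertical component, so vertical equilibrium gives:
F * sin(30) = 15
F = 15 / sin(30)
= 15 / 0.5
= 30.0 kN

30.0 kN


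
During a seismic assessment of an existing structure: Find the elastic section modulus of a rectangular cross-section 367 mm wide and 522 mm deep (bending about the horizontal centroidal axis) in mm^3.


S = b * h^2 / 6
= 367 * 522^2 / 6
= 367 * 272484 / 6
= 16666938.0 mm^3

16666938.0 mm^3


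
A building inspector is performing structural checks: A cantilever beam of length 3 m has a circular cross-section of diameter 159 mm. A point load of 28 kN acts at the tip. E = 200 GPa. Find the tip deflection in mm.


I = pi * d^4 / 64 = pi * 159^4 / 64 = 31373169.51 mm^4
L = 3000.0 mm, P = 28000.0 N, E = 200000.0 MPa
delta = P * L^3 / (3 * E * I)
= 28000.0 * 3000.0^3 / (3 * 200000.0 * 31373169.51)
= 40.1617 mm

40.1617 mm


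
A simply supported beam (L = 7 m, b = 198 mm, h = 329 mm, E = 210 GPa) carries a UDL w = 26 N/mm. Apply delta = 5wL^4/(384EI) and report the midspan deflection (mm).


I = 198 * 329^3 / 12 = 587586268.5 mm^4
L = 7000.0 mm, w = 26 N/mm, E = 210000.0 MPa
delta = 5 * w * L^4 / (384 * E * I)
= 5 * 26 * 7000.0^4 / (384 * 210000.0 * 587586268.5)
= 6.5874 mm

6.5874 mm


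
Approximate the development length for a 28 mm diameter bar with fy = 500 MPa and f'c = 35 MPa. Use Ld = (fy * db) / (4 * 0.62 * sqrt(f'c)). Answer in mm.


Ld = (fy * db) / (4 * 0.62 * sqrt(f'c))
= (500 * 28) / (4 * 0.62 * sqrt(35))
= 14000 / 14.6719
= 954.21 mm

954.21 mm


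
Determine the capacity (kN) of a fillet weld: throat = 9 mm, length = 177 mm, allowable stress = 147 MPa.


Strength = throat * length * allowable stress
= 9 * 177 * 147 N
= 234171 N
= 234.17 kN

234.17 kN


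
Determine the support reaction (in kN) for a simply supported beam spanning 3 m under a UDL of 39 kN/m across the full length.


Total load = w * L = 39 * 3 = 117 kN
By symmetry, each reaction R = total / 2 = 117 / 2 = 58.5 kN

58.5 kN


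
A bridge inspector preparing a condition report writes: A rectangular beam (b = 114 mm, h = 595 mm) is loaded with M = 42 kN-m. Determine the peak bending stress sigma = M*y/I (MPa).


I = b * h^3 / 12 = 114 * 595^3 / 12 = 2001126312.5 mm^4
y = h / 2 = 595 / 2 = 297.5 mm
M = 42 kN-m = 42000000.0 N-mm
sigma = M * y / I = 42000000.0 * 297.5 / 2001126312.5
= 6.24 MPa

6.24 MPa


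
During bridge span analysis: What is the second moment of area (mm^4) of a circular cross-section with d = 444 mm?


r = d / 2 = 444 / 2 = 222.0 mm
I = pi * r^4 / 4 = pi * 222.0^4 / 4
= 1907663539.08 mm^4

1907663539.08 mm^4


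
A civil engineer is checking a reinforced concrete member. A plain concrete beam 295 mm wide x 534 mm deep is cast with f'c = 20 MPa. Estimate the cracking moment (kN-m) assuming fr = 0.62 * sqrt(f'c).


fr = 0.62 * sqrt(20) = 0.62 * 4.4721 = 2.7727 MPa
I = 295 * 534^3 / 12 = 3743385390.0 mm^4
y_t = 267.0 mm
M_cr = fr * I / y_t = 2.7727 * 3743385390.0 / 267.0 N-mm
= 38.8741 kN-m

38.8741 kN-m


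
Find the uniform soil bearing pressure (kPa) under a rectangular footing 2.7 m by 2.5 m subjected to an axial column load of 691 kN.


A = 2.7 * 2.5 = 6.75 m^2
q = P / A = 691 / 6.75
= 102.3704 kPa

102.3704 kPa


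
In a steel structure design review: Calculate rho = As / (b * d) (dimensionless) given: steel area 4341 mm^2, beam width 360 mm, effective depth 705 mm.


rho = As / (b * d)
= 4341 / (360 * 705)
= 4341 / 253800
= 0.017104 (dimensionless)

0.017104 (dimensionless)


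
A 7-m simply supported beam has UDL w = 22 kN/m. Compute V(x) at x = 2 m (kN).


R_A = w * L / 2 = 22 * 7 / 2 = 77.0 kN
V(x) = R_A - w * x = 77.0 - 22 * 2
= 33.0 kN

33.0 kN


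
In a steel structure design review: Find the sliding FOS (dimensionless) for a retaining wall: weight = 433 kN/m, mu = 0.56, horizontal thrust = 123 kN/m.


Resisting force = mu * W = 0.56 * 433 = 242.48 kN/m
FOS = Resisting / Driving = 242.48 / 123
= 1.9714 (dimensionless)

1.9714 (dimensionless)


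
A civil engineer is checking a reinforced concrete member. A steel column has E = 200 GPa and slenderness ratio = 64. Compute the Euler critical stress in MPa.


sigma_cr = pi^2 * E / lambda^2
= 9.8696 * 200000.0 / 64^2
= 9.8696 * 200000.0 / 4096
= 481.9143 MPa

481.9143 MPa


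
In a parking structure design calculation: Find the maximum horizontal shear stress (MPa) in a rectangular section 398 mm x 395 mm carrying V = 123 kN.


A = b * h = 398 * 395 = 157210 mm^2
V = 123 kN = 123000.0 N
tau_max = 1.5 * V / A = 1.5 * 123000.0 / 157210
= 1.1736 MPa

1.1736 MPa


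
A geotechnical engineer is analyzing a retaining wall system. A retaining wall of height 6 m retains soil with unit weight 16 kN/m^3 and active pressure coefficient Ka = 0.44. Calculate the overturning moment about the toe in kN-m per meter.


Pa = 0.5 * Ka * gamma * H^2
= 0.5 * 0.44 * 16 * 6^2
= 126.72 kN/m
Arm = H / 3 = 6 / 3 = 2.0 m
Mo = Pa * arm = Pa * H / 3 = 126.72 * 6 / 3 = 253.44 kN-m/m

253.44 kN-m/m


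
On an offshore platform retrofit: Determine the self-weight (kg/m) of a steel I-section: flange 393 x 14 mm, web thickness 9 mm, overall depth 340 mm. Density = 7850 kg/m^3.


A_flanges = 2 * 393 * 14 = 11004 mm^2
A_web = (340 - 2 * 14) * 9 = 2808 mm^2
A_total = 11004 + 2808 = 13812 mm^2 = 0.013812 m^2
Weight = rho * A = 7850 * 0.013812 = 108.4242 kg/m

108.4242 kg/m


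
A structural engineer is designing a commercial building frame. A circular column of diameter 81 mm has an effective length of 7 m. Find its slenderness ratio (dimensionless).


Radius of gyration r = d / 4 = 81 / 4 = 20.25 mm
L_eff = 7000.0 mm
Slenderness ratio = L / r = 7000.0 / 20.25 = 345.68 (dimensionless)

345.68 (dimensionless)


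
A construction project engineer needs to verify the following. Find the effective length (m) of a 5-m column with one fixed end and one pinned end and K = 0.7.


L_eff = K * L
= 0.7 * 5
= 3.5 m

3.5 m


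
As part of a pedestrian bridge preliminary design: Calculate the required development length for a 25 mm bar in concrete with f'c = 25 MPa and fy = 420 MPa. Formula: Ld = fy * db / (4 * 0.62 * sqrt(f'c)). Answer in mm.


Ld = (fy * db) / (4 * 0.62 * sqrt(f'c))
= (420 * 25) / (4 * 0.62 * sqrt(25))
= 10500 / 12.4
= 846.77 mm

846.77 mm


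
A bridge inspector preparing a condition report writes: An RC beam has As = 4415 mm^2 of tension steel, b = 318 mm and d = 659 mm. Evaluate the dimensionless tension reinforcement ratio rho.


rho = As / (b * d)
= 4415 / (318 * 659)
= 4415 / 209562
= 0.021068 (dimensionless)

0.021068 (dimensionless)


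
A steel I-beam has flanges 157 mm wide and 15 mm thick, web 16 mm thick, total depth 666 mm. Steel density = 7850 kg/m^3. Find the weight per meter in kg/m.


A_flanges = 2 * 157 * 15 = 4710 mm^2
A_web = (666 - 2 * 15) * 16 = 10176 mm^2
A_total = 4710 + 10176 = 14886 mm^2 = 0.014886 m^2
Weight = rho * A = 7850 * 0.014886 = 116.8551 kg/m

116.8551 kg/m
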